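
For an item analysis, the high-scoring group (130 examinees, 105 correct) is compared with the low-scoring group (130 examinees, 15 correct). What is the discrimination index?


p_upper = 105/130 = 0.8077
p_lower = 15/130 = 0.1154
D = 0.8077 - 0.1154 = 0.6923

0.6923


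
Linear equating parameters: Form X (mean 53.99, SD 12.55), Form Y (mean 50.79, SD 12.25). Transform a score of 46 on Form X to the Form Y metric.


slope = SD_Y / SD_X = 12.25 / 12.55 ~ 0.9761
intercept = mean_Y - slope * mean_X = 50.79 - (12.25 / 12.55) * 53.99 ~ -1.9094
Y = slope * X + intercept. To avoid rounding drift from the rounded slope/intercept, evaluate the equivalent form Y = mean_Y + SD_Y * (X - mean_X) / SD_X at full precision:
Y = 50.79 + 12.25 * (46 - 53.99) / 12.55
Y = 50.79 - 12.25 * 7.99 / 12.55
Y = 50.79 - 97.8775 / 12.55
Y = 50.79 - 7.799
Y = 42.991

42.991


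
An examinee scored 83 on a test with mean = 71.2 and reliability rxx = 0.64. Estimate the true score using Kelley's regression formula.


T_est = rxx * X + (1 - rxx) * mean
T_est = 0.64 * 83 + 0.36 * 71.2
T_est = 53.12 + 25.632
T_est = 78.752

78.752


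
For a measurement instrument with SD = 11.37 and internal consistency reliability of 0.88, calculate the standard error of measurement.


SEM = SD * sqrt(1 - rxx)
SEM = 11.37 * sqrt(1 - 0.88)
SEM = 11.37 * sqrt(0.12) = 11.37 * 0.34641
SEM = 3.9387

3.9387


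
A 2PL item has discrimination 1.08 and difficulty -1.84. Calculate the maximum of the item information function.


For 2PL, max info at theta = b = -1.84
I_max = a^2 / 4 = 1.08^2 / 4
= 1.1664 / 4
I_max = 0.2916

0.2916


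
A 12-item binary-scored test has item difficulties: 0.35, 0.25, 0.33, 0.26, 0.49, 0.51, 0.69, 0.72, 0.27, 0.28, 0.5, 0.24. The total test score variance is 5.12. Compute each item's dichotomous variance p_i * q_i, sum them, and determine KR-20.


For each item, compute p_i * q_i:
  Item 1: 0.35 * 0.65 = 0.2275
  Item 2: 0.25 * 0.75 = 0.1875
  Item 3: 0.33 * 0.67 = 0.2211
  Item 4: 0.26 * 0.74 = 0.1924
  Item 5: 0.49 * 0.51 = 0.2499
  Item 6: 0.51 * 0.49 = 0.2499
  Item 7: 0.69 * 0.31 = 0.2139
  Item 8: 0.72 * 0.28 = 0.2016
  Item 9: 0.27 * 0.73 = 0.1971
  Item 10: 0.28 * 0.72 = 0.2016
  Item 11: 0.5 * 0.5 = 0.25
  Item 12: 0.24 * 0.76 = 0.1824
Sum(p_i * q_i) = 0.2275 + 0.1875 + 0.2211 + 0.1924 + 0.2499 + 0.2499 + 0.2139 + 0.2016 + 0.1971 + 0.2016 + 0.25 + 0.1824 = 2.5749
KR-20 = (k/(k-1)) * (1 - Sum(p_i*q_i) / Var_total)
= (12/11) * (1 - 2.5749/5.12)
= 1.0909 * 0.4971
KR-20 = 0.5423

0.5423


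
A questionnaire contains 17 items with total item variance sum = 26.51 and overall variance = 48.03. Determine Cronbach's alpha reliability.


alpha = (k/(k-1)) * (1 - sum(si^2)/s_total^2)
= (17/16) * (1 - 26.51/48.03)
alpha = 0.4761

0.4761


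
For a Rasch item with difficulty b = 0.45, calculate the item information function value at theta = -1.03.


P = 1/(1+exp(-(-1.03-0.45))) = 0.1854
I = P*(1-P) = 0.1854 * 0.8146
I = 0.151

0.151


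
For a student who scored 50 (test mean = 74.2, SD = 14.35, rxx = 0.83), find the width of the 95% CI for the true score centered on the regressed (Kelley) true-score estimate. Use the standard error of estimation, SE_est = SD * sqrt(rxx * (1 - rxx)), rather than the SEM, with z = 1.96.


True score estimate = 0.83*50 + 0.17*74.2 = 54.114
SE_est = SD * sqrt(rxx * (1 - rxx)) = 14.35 * sqrt(0.83 * 0.17) = 14.35 * sqrt(0.1411) = 5.390331
CI = T_est +/- z * SE_est, so width = 2 * z * SE_est = 2 * 1.96 * 5.390331
Width = 21.1301

21.1301


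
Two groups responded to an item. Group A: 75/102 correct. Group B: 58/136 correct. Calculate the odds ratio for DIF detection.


Odds_A = 75/27 = 2.7778
Odds_B = 58/78 = 0.7436
OR = Odds_A / Odds_B = 2.7778 / 0.7436
Exactly, OR = (75 * 78) / (27 * 58) = 5850 / 1566
OR = 3.7356

3.7356


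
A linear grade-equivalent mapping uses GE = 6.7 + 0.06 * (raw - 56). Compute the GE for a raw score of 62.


raw - median = 62 - 56 = 6
slope * diff = 0.06 * 6 = 0.36
GE = 6.7 + 0.36
GE = 7.06

7.06


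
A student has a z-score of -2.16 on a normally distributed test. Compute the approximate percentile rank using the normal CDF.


CDF(z) = 0.5 * (1 + erf(z/sqrt(2)))
erf(-1.5274) = -0.9692
CDF = 0.0154
Percentile rank = 0.0154 * 100 = 1.54

1.54


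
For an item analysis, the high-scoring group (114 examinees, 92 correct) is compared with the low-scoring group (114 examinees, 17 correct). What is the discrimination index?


p_upper = 92/114 = 0.807
p_lower = 17/114 = 0.1491
D = 0.807 - 0.1491 = 0.6579

0.6579


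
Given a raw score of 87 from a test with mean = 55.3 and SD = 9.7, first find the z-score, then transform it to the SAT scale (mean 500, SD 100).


z = (X - mean) / SD = (87 - 55.3) / 9.7
z = 31.7 / 9.7
z = 3.268
SAT-scale = SAT = 500 + 100z
Carry z at full precision (z = 31.7 / 9.7) into the conversion:
SAT-scale = 500 + 100 * (31.7 / 9.7) = 500 + 3170 / 9.7
SAT-scale = 500 + 326.8041
SAT-scale = 826.8041

826.8041


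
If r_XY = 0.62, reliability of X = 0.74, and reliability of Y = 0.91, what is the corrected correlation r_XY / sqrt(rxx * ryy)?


r_corrected = rxy / sqrt(rxx * ryy)
= 0.62 / sqrt(0.74 * 0.91)
= 0.62 / sqrt(0.6734)
= 0.62 / 0.82061
r_corrected = 0.7555

0.7555


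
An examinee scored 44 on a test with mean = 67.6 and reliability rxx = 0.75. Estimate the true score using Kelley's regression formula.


T_est = rxx * X + (1 - rxx) * mean
T_est = 0.75 * 44 + 0.25 * 67.6
T_est = 33.0 + 16.9
T_est = 49.9

49.9


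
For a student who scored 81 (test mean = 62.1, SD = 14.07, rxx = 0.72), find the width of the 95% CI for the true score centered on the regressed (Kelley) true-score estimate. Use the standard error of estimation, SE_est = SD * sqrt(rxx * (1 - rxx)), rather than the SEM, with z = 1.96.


True score estimate = 0.72*81 + 0.28*62.1 = 75.708
SE_est = SD * sqrt(rxx * (1 - rxx)) = 14.07 * sqrt(0.72 * 0.28) = 14.07 * sqrt(0.2016) = 6.317414
CI = T_est +/- z * SE_est, so width = 2 * z * SE_est = 2 * 1.96 * 6.317414
Width = 24.7643

24.7643


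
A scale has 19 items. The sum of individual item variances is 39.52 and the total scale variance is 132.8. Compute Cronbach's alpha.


alpha = (k/(k-1)) * (1 - sum(si^2)/s_total^2)
= (19/18) * (1 - 39.52/132.8)
alpha = 0.7414

0.7414


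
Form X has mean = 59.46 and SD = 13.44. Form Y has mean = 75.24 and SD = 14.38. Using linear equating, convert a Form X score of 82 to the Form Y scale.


slope = SD_Y / SD_X = 14.38 / 13.44 ~ 1.0699
intercept = mean_Y - slope * mean_X = 75.24 - (14.38 / 13.44) * 59.46 ~ 11.6213
Y = slope * X + intercept. To avoid rounding drift from the rounded slope/intercept, evaluate the equivalent form Y = mean_Y + SD_Y * (X - mean_X) / SD_X at full precision:
Y = 75.24 + 14.38 * (82 - 59.46) / 13.44
Y = 75.24 + 14.38 * 22.54 / 13.44
Y = 75.24 + 324.1252 / 13.44
Y = 75.24 + 24.1165
Y = 99.3565

99.3565


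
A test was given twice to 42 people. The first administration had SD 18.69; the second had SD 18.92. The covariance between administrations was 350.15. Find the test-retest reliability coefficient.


r = cov(X,Y) / (SD_X * SD_Y)
r = 350.15 / (18.69 * 18.92)
r = 350.15 / 353.6148
r = 0.9902

0.9902


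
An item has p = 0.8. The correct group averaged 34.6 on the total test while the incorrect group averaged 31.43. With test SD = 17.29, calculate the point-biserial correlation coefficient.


q = 1 - p = 0.2
rpb = ((M1 - M0) / SD) * sqrt(p * q)
rpb = ((34.6 - 31.43) / 17.29) * sqrt(0.8 * 0.2)
rpb = 0.0733

0.0733


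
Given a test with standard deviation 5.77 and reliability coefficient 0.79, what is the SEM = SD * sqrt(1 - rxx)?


SEM = SD * sqrt(1 - rxx)
SEM = 5.77 * sqrt(1 - 0.79)
SEM = 5.77 * sqrt(0.21) = 5.77 * 0.458258
SEM = 2.6441

2.6441


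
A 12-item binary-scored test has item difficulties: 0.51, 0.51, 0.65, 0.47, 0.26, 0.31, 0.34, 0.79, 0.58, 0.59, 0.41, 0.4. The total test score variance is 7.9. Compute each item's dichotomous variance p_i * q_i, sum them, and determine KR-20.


For each item, compute p_i * q_i:
  Item 1: 0.51 * 0.49 = 0.2499
  Item 2: 0.51 * 0.49 = 0.2499
  Item 3: 0.65 * 0.35 = 0.2275
  Item 4: 0.47 * 0.53 = 0.2491
  Item 5: 0.26 * 0.74 = 0.1924
  Item 6: 0.31 * 0.69 = 0.2139
  Item 7: 0.34 * 0.66 = 0.2244
  Item 8: 0.79 * 0.21 = 0.1659
  Item 9: 0.58 * 0.42 = 0.2436
  Item 10: 0.59 * 0.41 = 0.2419
  Item 11: 0.41 * 0.59 = 0.2419
  Item 12: 0.4 * 0.6 = 0.24
Sum(p_i * q_i) = 0.2499 + 0.2499 + 0.2275 + 0.2491 + 0.1924 + 0.2139 + 0.2244 + 0.1659 + 0.2436 + 0.2419 + 0.2419 + 0.24 = 2.7404
KR-20 = (k/(k-1)) * (1 - Sum(p_i*q_i) / Var_total)
= (12/11) * (1 - 2.7404/7.9)
= 1.0909 * 0.6531
KR-20 = 0.7125

0.7125


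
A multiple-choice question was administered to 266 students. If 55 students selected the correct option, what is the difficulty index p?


Item difficulty p = number correct / total examinees
p = 55 / 266
p = 0.2068

0.2068


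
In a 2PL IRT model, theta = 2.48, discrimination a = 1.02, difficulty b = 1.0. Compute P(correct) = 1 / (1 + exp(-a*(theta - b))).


a*(theta - b) = 1.02 * (2.48 - 1.0) = 1.5096
exp(-1.5096) = 0.221
P = 1 / (1 + 0.221)
P = 0.819

0.819


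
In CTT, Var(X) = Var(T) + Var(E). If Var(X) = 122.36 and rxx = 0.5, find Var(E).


var_true = rxx * var_obs = 0.5 * 122.36 = 61.18
var_error = var_obs - var_true
var_error = 122.36 - 61.18
var_error = 61.18

61.18


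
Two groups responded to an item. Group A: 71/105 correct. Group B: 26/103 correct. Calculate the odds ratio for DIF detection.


Odds_A = 71/34 = 2.0882
Odds_B = 26/77 = 0.3377
OR = Odds_A / Odds_B = 2.0882 / 0.3377
Exactly, OR = (71 * 77) / (34 * 26) = 5467 / 884
OR = 6.1844

6.1844


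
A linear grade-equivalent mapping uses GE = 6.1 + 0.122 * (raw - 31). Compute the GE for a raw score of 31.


raw - median = 31 - 31 = 0
slope * diff = 0.122 * 0 = 0.0
GE = 6.1 + 0.0
GE = 6.1

6.1


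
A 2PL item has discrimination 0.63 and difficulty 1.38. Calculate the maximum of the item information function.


For 2PL, max info at theta = b = 1.38
I_max = a^2 / 4 = 0.63^2 / 4
= 0.3969 / 4
I_max = 0.0992

0.0992


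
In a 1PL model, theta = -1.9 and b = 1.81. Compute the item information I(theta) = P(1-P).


P = 1/(1+exp(-(-1.9-1.81))) = 0.0239
I = P*(1-P) = 0.0239 * 0.9761
I = 0.0233

0.0233


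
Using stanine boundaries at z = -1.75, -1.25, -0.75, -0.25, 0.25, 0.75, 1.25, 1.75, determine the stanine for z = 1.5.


Stanine boundaries: [-1.75, -1.25, -0.75, -0.25, 0.25, 0.75, 1.25, 1.75]
z = 1.5
Check each boundary:
  z >= -1.75 -> could be stanine 2
  z >= -1.25 -> could be stanine 3
  z >= -0.75 -> could be stanine 4
  z >= -0.25 -> could be stanine 5
  z >= 0.25 -> could be stanine 6
  z >= 0.75 -> could be stanine 7
  z >= 1.25 -> could be stanine 8
  z < 1.75
Highest qualifying boundary gives stanine = 8

8


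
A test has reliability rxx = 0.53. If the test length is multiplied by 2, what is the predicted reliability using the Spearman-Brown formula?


r_new = (n * rxx) / (1 + (n-1) * rxx)
r_new = (2 * 0.53) / (1 + 1 * 0.53)
r_new = 1.06 / 1.53
r_new = 0.6928

0.6928


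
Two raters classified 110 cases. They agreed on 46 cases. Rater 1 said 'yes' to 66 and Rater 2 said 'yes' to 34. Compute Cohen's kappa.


P_o = 46/110 = 0.418182
P_e = (66*34 + 44*76) / 12100 = 0.461818
kappa = (P_o - P_e) / (1 - P_e)
kappa = (0.418182 - 0.461818) / (1 - 0.461818)
kappa = -0.0811

-0.0811


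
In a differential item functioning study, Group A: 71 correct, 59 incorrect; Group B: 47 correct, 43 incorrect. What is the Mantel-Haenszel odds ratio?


Odds_A = 71/59 = 1.2034
Odds_B = 47/43 = 1.093
OR = Odds_A / Odds_B = 1.2034 / 1.093
Exactly, OR = (71 * 43) / (59 * 47) = 3053 / 2773
OR = 1.101

1.101


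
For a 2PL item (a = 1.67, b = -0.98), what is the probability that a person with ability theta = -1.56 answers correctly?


a*(theta - b) = 1.67 * (-1.56 - -0.98) = -0.9686
exp(--0.9686) = 2.6343
P = 1 / (1 + 2.6343)
P = 0.2752

0.2752


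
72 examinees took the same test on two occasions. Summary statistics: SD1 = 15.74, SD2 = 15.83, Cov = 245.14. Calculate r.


r = cov(X,Y) / (SD_X * SD_Y)
r = 245.14 / (15.74 * 15.83)
r = 245.14 / 249.1642
r = 0.9838

0.9838


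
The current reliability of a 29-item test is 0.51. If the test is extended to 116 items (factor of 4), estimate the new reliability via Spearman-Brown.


r_new = (n * rxx) / (1 + (n-1) * rxx)
r_new = (4 * 0.51) / (1 + 3 * 0.51)
r_new = 2.04 / 2.53
r_new = 0.8063

0.8063


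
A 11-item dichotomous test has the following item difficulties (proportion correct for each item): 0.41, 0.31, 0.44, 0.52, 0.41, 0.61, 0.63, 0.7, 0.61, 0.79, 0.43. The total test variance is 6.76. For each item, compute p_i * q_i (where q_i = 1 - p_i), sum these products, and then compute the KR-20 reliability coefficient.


For each item, compute p_i * q_i:
  Item 1: 0.41 * 0.59 = 0.2419
  Item 2: 0.31 * 0.69 = 0.2139
  Item 3: 0.44 * 0.56 = 0.2464
  Item 4: 0.52 * 0.48 = 0.2496
  Item 5: 0.41 * 0.59 = 0.2419
  Item 6: 0.61 * 0.39 = 0.2379
  Item 7: 0.63 * 0.37 = 0.2331
  Item 8: 0.7 * 0.3 = 0.21
  Item 9: 0.61 * 0.39 = 0.2379
  Item 10: 0.79 * 0.21 = 0.1659
  Item 11: 0.43 * 0.57 = 0.2451
Sum(p_i * q_i) = 0.2419 + 0.2139 + 0.2464 + 0.2496 + 0.2419 + 0.2379 + 0.2331 + 0.21 + 0.2379 + 0.1659 + 0.2451 = 2.5236
KR-20 = (k/(k-1)) * (1 - Sum(p_i*q_i) / Var_total)
= (11/10) * (1 - 2.5236/6.76)
= 1.1 * 0.6267
KR-20 = 0.6894

0.6894


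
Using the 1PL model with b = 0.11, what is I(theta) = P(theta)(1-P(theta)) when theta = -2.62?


P = 1/(1+exp(-(-2.62-0.11))) = 0.0612
I = P*(1-P) = 0.0612 * 0.9388
I = 0.0575

0.0575


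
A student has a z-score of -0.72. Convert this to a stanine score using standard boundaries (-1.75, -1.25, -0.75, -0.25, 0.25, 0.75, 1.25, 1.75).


Stanine boundaries: [-1.75, -1.25, -0.75, -0.25, 0.25, 0.75, 1.25, 1.75]
z = -0.72
Check each boundary:
  z >= -1.75 -> could be stanine 2
  z >= -1.25 -> could be stanine 3
  z >= -0.75 -> could be stanine 4
  z < -0.25
  z < 0.25
  z < 0.75
  z < 1.25
  z < 1.75
Highest qualifying boundary gives stanine = 4

4


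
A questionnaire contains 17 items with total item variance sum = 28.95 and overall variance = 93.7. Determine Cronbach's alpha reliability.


alpha = (k/(k-1)) * (1 - sum(si^2)/s_total^2)
= (17/16) * (1 - 28.95/93.7)
alpha = 0.7342

0.7342


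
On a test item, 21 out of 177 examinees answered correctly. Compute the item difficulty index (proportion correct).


Item difficulty p = number correct / total examinees
p = 21 / 177
p = 0.1186

0.1186


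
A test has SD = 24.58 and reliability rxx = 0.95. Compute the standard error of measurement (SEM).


SEM = SD * sqrt(1 - rxx)
SEM = 24.58 * sqrt(1 - 0.95)
SEM = 24.58 * sqrt(0.05) = 24.58 * 0.223607
SEM = 5.4963

5.4963


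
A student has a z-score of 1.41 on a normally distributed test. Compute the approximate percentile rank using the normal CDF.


CDF(z) = 0.5 * (1 + erf(z/sqrt(2)))
erf(0.997) = 0.8415
CDF = 0.9207
Percentile rank = 0.9207 * 100 = 92.07

92.07


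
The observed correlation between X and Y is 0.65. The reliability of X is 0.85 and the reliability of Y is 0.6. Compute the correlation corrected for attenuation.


r_corrected = rxy / sqrt(rxx * ryy)
= 0.65 / sqrt(0.85 * 0.6)
= 0.65 / sqrt(0.51)
= 0.65 / 0.714143
r_corrected = 0.9102

0.9102


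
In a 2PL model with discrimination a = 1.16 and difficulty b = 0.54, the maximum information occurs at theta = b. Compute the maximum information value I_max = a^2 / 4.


For 2PL, max info at theta = b = 0.54
I_max = a^2 / 4 = 1.16^2 / 4
= 1.3456 / 4
I_max = 0.3364

0.3364


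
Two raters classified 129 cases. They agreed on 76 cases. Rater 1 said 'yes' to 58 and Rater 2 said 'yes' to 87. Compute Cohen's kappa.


P_o = 76/129 = 0.589147
P_e = (58*87 + 71*42) / 16641 = 0.482423
kappa = (P_o - P_e) / (1 - P_e)
kappa = (0.589147 - 0.482423) / (1 - 0.482423)
kappa = 0.2062

0.2062


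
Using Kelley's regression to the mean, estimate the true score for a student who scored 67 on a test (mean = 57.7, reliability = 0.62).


T_est = rxx * X + (1 - rxx) * mean
T_est = 0.62 * 67 + 0.38 * 57.7
T_est = 41.54 + 21.926
T_est = 63.466

63.466


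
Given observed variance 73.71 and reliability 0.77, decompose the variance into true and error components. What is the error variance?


var_true = rxx * var_obs = 0.77 * 73.71 = 56.7567
var_error = var_obs - var_true
var_error = 73.71 - 56.7567
var_error = 16.9533

16.9533


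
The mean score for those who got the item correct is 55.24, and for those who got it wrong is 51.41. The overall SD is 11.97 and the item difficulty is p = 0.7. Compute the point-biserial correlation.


q = 1 - p = 0.3
rpb = ((M1 - M0) / SD) * sqrt(p * q)
rpb = ((55.24 - 51.41) / 11.97) * sqrt(0.7 * 0.3)
rpb = 0.1466

0.1466


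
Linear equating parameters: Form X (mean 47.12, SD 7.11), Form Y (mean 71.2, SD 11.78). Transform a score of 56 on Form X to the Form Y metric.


slope = SD_Y / SD_X = 11.78 / 7.11 ~ 1.6568
intercept = mean_Y - slope * mean_X = 71.2 - (11.78 / 7.11) * 47.12 ~ -6.8694
Y = slope * X + intercept. To avoid rounding drift from the rounded slope/intercept, evaluate the equivalent form Y = mean_Y + SD_Y * (X - mean_X) / SD_X at full precision:
Y = 71.2 + 11.78 * (56 - 47.12) / 7.11
Y = 71.2 + 11.78 * 8.88 / 7.11
Y = 71.2 + 104.6064 / 7.11
Y = 71.2 + 14.7126
Y = 85.9126

85.9126


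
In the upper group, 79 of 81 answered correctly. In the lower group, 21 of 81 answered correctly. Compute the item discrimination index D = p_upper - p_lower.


p_upper = 79/81 = 0.9753
p_lower = 21/81 = 0.2593
D = 0.9753 - 0.2593 = 0.716

0.716


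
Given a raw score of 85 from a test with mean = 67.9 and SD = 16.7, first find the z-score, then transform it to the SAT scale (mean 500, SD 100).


z = (X - mean) / SD = (85 - 67.9) / 16.7
z = 17.1 / 16.7
z = 1.024
SAT-scale = SAT = 500 + 100z
Carry z at full precision (z = 17.1 / 16.7) into the conversion:
SAT-scale = 500 + 100 * (17.1 / 16.7) = 500 + 1710 / 16.7
SAT-scale = 500 + 102.3952
SAT-scale = 602.3952

602.3952


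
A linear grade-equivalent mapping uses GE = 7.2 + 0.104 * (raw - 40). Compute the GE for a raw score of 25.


raw - median = 25 - 40 = -15
slope * diff = 0.104 * -15 = -1.56
GE = 7.2 + -1.56
GE = 5.64

5.64


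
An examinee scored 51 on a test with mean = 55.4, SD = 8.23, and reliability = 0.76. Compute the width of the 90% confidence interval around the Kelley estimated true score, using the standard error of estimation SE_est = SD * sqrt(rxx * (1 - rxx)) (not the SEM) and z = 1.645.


True score estimate = 0.76*51 + 0.24*55.4 = 52.056
SE_est = SD * sqrt(rxx * (1 - rxx)) = 8.23 * sqrt(0.76 * 0.24) = 8.23 * sqrt(0.1824) = 3.514894
CI = T_est +/- z * SE_est, so width = 2 * z * SE_est = 2 * 1.645 * 3.514894
Width = 11.564

11.564


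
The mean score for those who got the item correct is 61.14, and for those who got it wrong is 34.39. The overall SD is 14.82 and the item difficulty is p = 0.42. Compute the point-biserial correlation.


q = 1 - p = 0.58
rpb = ((M1 - M0) / SD) * sqrt(p * q)
rpb = ((61.14 - 34.39) / 14.82) * sqrt(0.42 * 0.58)
rpb = 0.8909

0.8909


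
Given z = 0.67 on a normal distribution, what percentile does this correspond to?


CDF(z) = 0.5 * (1 + erf(z/sqrt(2)))
erf(0.4738) = 0.4971
CDF = 0.7486
Percentile rank = 0.7486 * 100 = 74.86

74.86


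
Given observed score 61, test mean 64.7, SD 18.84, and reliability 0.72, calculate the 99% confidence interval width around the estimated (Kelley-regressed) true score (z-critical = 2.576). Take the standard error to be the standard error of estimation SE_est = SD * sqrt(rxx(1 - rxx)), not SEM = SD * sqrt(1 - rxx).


True score estimate = 0.72*61 + 0.28*64.7 = 62.036
SE_est = SD * sqrt(rxx * (1 - rxx)) = 18.84 * sqrt(0.72 * 0.28) = 18.84 * sqrt(0.2016) = 8.459139
CI = T_est +/- z * SE_est, so width = 2 * z * SE_est = 2 * 2.576 * 8.459139
Width = 43.5815

43.5815


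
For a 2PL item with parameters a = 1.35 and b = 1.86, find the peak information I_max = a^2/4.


For 2PL, max info at theta = b = 1.86
I_max = a^2 / 4 = 1.35^2 / 4
= 1.8225 / 4
I_max = 0.4556

0.4556


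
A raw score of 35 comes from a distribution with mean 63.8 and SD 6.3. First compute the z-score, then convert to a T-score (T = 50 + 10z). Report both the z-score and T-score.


z = (X - mean) / SD = (35 - 63.8) / 6.3
z = -28.8 / 6.3
z = -4.5714
T-score = T = 50 + 10z
Carry z at full precision (z = -28.8 / 6.3) into the conversion:
T-score = 50 + 10 * (-28.8 / 6.3) = 50 + -288 / 6.3
T-score = 50 + -45.7143
T-score = 4.2857

4.2857


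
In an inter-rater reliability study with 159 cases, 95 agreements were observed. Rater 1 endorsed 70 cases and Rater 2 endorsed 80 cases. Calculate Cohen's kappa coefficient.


P_o = 95/159 = 0.597484
P_e = (70*80 + 89*79) / 25281 = 0.499624
kappa = (P_o - P_e) / (1 - P_e)
kappa = (0.597484 - 0.499624) / (1 - 0.499624)
kappa = 0.1956

0.1956


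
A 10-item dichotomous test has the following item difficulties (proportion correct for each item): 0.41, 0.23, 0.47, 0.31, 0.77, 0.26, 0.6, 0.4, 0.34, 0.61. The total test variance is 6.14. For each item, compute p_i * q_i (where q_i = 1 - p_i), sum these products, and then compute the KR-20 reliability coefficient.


For each item, compute p_i * q_i:
  Item 1: 0.41 * 0.59 = 0.2419
  Item 2: 0.23 * 0.77 = 0.1771
  Item 3: 0.47 * 0.53 = 0.2491
  Item 4: 0.31 * 0.69 = 0.2139
  Item 5: 0.77 * 0.23 = 0.1771
  Item 6: 0.26 * 0.74 = 0.1924
  Item 7: 0.6 * 0.4 = 0.24
  Item 8: 0.4 * 0.6 = 0.24
  Item 9: 0.34 * 0.66 = 0.2244
  Item 10: 0.61 * 0.39 = 0.2379
Sum(p_i * q_i) = 0.2419 + 0.1771 + 0.2491 + 0.2139 + 0.1771 + 0.1924 + 0.24 + 0.24 + 0.2244 + 0.2379 = 2.1938
KR-20 = (k/(k-1)) * (1 - Sum(p_i*q_i) / Var_total)
= (10/9) * (1 - 2.1938/6.14)
= 1.1111 * 0.6427
KR-20 = 0.7141

0.7141


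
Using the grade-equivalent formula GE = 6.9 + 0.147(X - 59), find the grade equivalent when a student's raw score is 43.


raw - median = 43 - 59 = -16
slope * diff = 0.147 * -16 = -2.352
GE = 6.9 + -2.352
GE = 4.548

4.548


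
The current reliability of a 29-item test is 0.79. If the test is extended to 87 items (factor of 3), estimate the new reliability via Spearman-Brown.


r_new = (n * rxx) / (1 + (n-1) * rxx)
r_new = (3 * 0.79) / (1 + 2 * 0.79)
r_new = 2.37 / 2.58
r_new = 0.9186

0.9186


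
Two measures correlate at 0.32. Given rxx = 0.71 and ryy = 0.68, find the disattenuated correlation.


r_corrected = rxy / sqrt(rxx * ryy)
= 0.32 / sqrt(0.71 * 0.68)
= 0.32 / sqrt(0.4828)
= 0.32 / 0.694838
r_corrected = 0.4605

0.4605


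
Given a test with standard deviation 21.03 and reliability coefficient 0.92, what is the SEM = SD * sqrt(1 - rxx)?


SEM = SD * sqrt(1 - rxx)
SEM = 21.03 * sqrt(1 - 0.92)
SEM = 21.03 * sqrt(0.08) = 21.03 * 0.282843
SEM = 5.9482

5.9482


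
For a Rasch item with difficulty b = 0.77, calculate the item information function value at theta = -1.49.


P = 1/(1+exp(-(-1.49-0.77))) = 0.0945
I = P*(1-P) = 0.0945 * 0.9055
I = 0.0856

0.0856


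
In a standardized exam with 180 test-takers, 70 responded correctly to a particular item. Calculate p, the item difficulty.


Item difficulty p = number correct / total examinees
p = 70 / 180
p = 0.3889

0.3889


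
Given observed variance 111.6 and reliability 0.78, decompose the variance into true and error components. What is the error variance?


var_true = rxx * var_obs = 0.78 * 111.6 = 87.048
var_error = var_obs - var_true
var_error = 111.6 - 87.048
var_error = 24.552

24.552


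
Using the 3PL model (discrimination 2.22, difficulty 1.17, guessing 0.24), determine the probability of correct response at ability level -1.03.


logit = 2.22*(-1.03 - 1.17) = -4.884
P* = 1/(1 + exp(--4.884)) = 0.0075
P = 0.24 + (1 - 0.24) * 0.0075
P = 0.2457

0.2457


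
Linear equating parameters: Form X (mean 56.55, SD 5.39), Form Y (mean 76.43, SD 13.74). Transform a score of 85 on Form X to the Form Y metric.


slope = SD_Y / SD_X = 13.74 / 5.39 ~ 2.5492
intercept = mean_Y - slope * mean_X = 76.43 - (13.74 / 5.39) * 56.55 ~ -67.7253
Y = slope * X + intercept. To avoid rounding drift from the rounded slope/intercept, evaluate the equivalent form Y = mean_Y + SD_Y * (X - mean_X) / SD_X at full precision:
Y = 76.43 + 13.74 * (85 - 56.55) / 5.39
Y = 76.43 + 13.74 * 28.45 / 5.39
Y = 76.43 + 390.903 / 5.39
Y = 76.43 + 72.5237
Y = 148.9537

148.9537


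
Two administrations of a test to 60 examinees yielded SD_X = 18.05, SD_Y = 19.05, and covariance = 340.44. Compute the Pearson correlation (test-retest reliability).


r = cov(X,Y) / (SD_X * SD_Y)
r = 340.44 / (18.05 * 19.05)
r = 340.44 / 343.8525
r = 0.9901

0.9901


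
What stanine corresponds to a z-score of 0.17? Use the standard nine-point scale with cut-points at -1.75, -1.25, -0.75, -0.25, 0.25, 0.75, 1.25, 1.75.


Stanine boundaries: [-1.75, -1.25, -0.75, -0.25, 0.25, 0.75, 1.25, 1.75]
z = 0.17
Check each boundary:
  z >= -1.75 -> could be stanine 2
  z >= -1.25 -> could be stanine 3
  z >= -0.75 -> could be stanine 4
  z >= -0.25 -> could be stanine 5
  z < 0.25
  z < 0.75
  z < 1.25
  z < 1.75
Highest qualifying boundary gives stanine = 5

5


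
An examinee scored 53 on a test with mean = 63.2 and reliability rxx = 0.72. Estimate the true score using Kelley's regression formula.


T_est = rxx * X + (1 - rxx) * mean
T_est = 0.72 * 53 + 0.28 * 63.2
T_est = 38.16 + 17.696
T_est = 55.856

55.856


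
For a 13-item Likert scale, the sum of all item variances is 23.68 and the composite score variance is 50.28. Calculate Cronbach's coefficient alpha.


alpha = (k/(k-1)) * (1 - sum(si^2)/s_total^2)
= (13/12) * (1 - 23.68/50.28)
alpha = 0.5731

0.5731


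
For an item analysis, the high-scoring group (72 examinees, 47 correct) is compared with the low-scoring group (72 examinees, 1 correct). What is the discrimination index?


p_upper = 47/72 = 0.6528
p_lower = 1/72 = 0.0139
D = 0.6528 - 0.0139 = 0.6389

0.6389


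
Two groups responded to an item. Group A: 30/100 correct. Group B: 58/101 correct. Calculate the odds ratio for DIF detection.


Odds_A = 30/70 = 0.4286
Odds_B = 58/43 = 1.3488
OR = Odds_A / Odds_B = 0.4286 / 1.3488
Exactly, OR = (30 * 43) / (70 * 58) = 1290 / 4060
OR = 0.3177

0.3177


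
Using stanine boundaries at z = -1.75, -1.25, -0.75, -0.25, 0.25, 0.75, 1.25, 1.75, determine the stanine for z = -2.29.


Stanine boundaries: [-1.75, -1.25, -0.75, -0.25, 0.25, 0.75, 1.25, 1.75]
z = -2.29
Check each boundary:
  z < -1.75
  z < -1.25
  z < -0.75
  z < -0.25
  z < 0.25
  z < 0.75
  z < 1.25
  z < 1.75
Highest qualifying boundary gives stanine = 1

1


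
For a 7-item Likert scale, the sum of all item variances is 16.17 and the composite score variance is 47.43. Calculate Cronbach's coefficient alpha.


alpha = (k/(k-1)) * (1 - sum(si^2)/s_total^2)
= (7/6) * (1 - 16.17/47.43)
alpha = 0.7689

0.7689


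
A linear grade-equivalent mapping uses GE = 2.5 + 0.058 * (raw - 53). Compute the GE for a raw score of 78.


raw - median = 78 - 53 = 25
slope * diff = 0.058 * 25 = 1.45
GE = 2.5 + 1.45
GE = 3.95

3.95


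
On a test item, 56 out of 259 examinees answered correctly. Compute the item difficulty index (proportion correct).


Item difficulty p = number correct / total examinees
p = 56 / 259
p = 0.2162

0.2162


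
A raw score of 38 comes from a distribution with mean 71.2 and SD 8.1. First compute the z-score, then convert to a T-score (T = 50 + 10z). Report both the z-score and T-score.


z = (X - mean) / SD = (38 - 71.2) / 8.1
z = -33.2 / 8.1
z = -4.0988
T-score = T = 50 + 10z
Carry z at full precision (z = -33.2 / 8.1) into the conversion:
T-score = 50 + 10 * (-33.2 / 8.1) = 50 + -332 / 8.1
T-score = 50 + -40.9877
T-score = 9.0123

9.0123


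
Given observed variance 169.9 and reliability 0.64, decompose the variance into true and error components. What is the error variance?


var_true = rxx * var_obs = 0.64 * 169.9 = 108.736
var_error = var_obs - var_true
var_error = 169.9 - 108.736
var_error = 61.164

61.164


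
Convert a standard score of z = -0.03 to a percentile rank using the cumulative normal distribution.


CDF(z) = 0.5 * (1 + erf(z/sqrt(2)))
erf(-0.0212) = -0.0239
CDF = 0.488
Percentile rank = 0.488 * 100 = 48.8

48.8


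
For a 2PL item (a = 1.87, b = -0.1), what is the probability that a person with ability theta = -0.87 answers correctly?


a*(theta - b) = 1.87 * (-0.87 - -0.1) = -1.4399
exp(--1.4399) = 4.2203
P = 1 / (1 + 4.2203)
P = 0.1916

0.1916


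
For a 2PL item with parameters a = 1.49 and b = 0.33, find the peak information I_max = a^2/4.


For 2PL, max info at theta = b = 0.33
I_max = a^2 / 4 = 1.49^2 / 4
= 2.2201 / 4
I_max = 0.555

0.555


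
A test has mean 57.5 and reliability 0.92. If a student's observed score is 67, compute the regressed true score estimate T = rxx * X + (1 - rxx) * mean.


T_est = rxx * X + (1 - rxx) * mean
T_est = 0.92 * 67 + 0.08 * 57.5
T_est = 61.64 + 4.6
T_est = 66.24

66.24


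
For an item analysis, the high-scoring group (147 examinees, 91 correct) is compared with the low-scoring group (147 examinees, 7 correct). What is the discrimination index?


p_upper = 91/147 = 0.619
p_lower = 7/147 = 0.0476
D = 0.619 - 0.0476 = 0.5714

0.5714


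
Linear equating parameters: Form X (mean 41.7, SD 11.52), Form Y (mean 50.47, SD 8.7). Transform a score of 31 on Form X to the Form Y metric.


slope = SD_Y / SD_X = 8.7 / 11.52 ~ 0.7552
intercept = mean_Y - slope * mean_X = 50.47 - (8.7 / 11.52) * 41.7 ~ 18.9778
Y = slope * X + intercept. To avoid rounding drift from the rounded slope/intercept, evaluate the equivalent form Y = mean_Y + SD_Y * (X - mean_X) / SD_X at full precision:
Y = 50.47 + 8.7 * (31 - 41.7) / 11.52
Y = 50.47 - 8.7 * 10.7 / 11.52
Y = 50.47 - 93.09 / 11.52
Y = 50.47 - 8.0807
Y = 42.3893

42.3893


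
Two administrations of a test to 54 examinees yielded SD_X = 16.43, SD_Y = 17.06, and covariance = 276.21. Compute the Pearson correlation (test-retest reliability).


r = cov(X,Y) / (SD_X * SD_Y)
r = 276.21 / (16.43 * 17.06)
r = 276.21 / 280.2958
r = 0.9854

0.9854


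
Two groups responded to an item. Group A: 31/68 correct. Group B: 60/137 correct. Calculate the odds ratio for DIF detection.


Odds_A = 31/37 = 0.8378
Odds_B = 60/77 = 0.7792
OR = Odds_A / Odds_B = 0.8378 / 0.7792
Exactly, OR = (31 * 77) / (37 * 60) = 2387 / 2220
OR = 1.0752

1.0752


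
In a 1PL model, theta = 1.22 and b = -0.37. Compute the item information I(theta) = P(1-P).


P = 1/(1+exp(-(1.22--0.37))) = 0.8306
I = P*(1-P) = 0.8306 * 0.1694
I = 0.1407

0.1407


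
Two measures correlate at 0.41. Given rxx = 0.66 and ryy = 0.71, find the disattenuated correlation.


r_corrected = rxy / sqrt(rxx * ryy)
= 0.41 / sqrt(0.66 * 0.71)
= 0.41 / sqrt(0.4686)
= 0.41 / 0.684544
r_corrected = 0.5989

0.5989


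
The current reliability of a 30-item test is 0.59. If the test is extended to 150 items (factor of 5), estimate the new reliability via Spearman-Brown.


r_new = (n * rxx) / (1 + (n-1) * rxx)
r_new = (5 * 0.59) / (1 + 4 * 0.59)
r_new = 2.95 / 3.36
r_new = 0.878

0.878


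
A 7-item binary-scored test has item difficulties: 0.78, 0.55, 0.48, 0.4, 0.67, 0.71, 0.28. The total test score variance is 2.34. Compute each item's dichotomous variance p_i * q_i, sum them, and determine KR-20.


For each item, compute p_i * q_i:
  Item 1: 0.78 * 0.22 = 0.1716
  Item 2: 0.55 * 0.45 = 0.2475
  Item 3: 0.48 * 0.52 = 0.2496
  Item 4: 0.4 * 0.6 = 0.24
  Item 5: 0.67 * 0.33 = 0.2211
  Item 6: 0.71 * 0.29 = 0.2059
  Item 7: 0.28 * 0.72 = 0.2016
Sum(p_i * q_i) = 0.1716 + 0.2475 + 0.2496 + 0.24 + 0.2211 + 0.2059 + 0.2016 = 1.5373
KR-20 = (k/(k-1)) * (1 - Sum(p_i*q_i) / Var_total)
= (7/6) * (1 - 1.5373/2.34)
= 1.1667 * 0.343
KR-20 = 0.4002

0.4002


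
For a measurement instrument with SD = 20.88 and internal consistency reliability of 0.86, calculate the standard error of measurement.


SEM = SD * sqrt(1 - rxx)
SEM = 20.88 * sqrt(1 - 0.86)
SEM = 20.88 * sqrt(0.14) = 20.88 * 0.374166
SEM = 7.8126

7.8126


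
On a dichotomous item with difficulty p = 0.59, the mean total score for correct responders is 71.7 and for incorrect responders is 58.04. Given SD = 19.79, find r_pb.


q = 1 - p = 0.41
rpb = ((M1 - M0) / SD) * sqrt(p * q)
rpb = ((71.7 - 58.04) / 19.79) * sqrt(0.59 * 0.41)
rpb = 0.3395

0.3395


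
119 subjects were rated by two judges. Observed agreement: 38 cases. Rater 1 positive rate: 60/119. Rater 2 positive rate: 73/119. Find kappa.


P_o = 38/119 = 0.319328
P_e = (60*73 + 59*46) / 14161 = 0.500953
kappa = (P_o - P_e) / (1 - P_e)
kappa = (0.319328 - 0.500953) / (1 - 0.500953)
kappa = -0.3639

-0.3639


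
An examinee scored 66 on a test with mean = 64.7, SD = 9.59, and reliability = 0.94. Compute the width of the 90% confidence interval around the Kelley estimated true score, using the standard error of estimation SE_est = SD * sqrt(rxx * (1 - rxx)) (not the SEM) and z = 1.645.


True score estimate = 0.94*66 + 0.06*64.7 = 65.922
SE_est = SD * sqrt(rxx * (1 - rxx)) = 9.59 * sqrt(0.94 * 0.06) = 9.59 * sqrt(0.0564) = 2.277499
CI = T_est +/- z * SE_est, so width = 2 * z * SE_est = 2 * 1.645 * 2.277499
Width = 7.493

7.493


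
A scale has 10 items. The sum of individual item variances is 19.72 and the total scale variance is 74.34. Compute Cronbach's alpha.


alpha = (k/(k-1)) * (1 - sum(si^2)/s_total^2)
= (10/9) * (1 - 19.72/74.34)
alpha = 0.8164

0.8164


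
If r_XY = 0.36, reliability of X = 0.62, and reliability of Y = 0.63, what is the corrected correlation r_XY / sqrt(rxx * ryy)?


r_corrected = rxy / sqrt(rxx * ryy)
= 0.36 / sqrt(0.62 * 0.63)
= 0.36 / sqrt(0.3906)
= 0.36 / 0.62498
r_corrected = 0.576

0.576


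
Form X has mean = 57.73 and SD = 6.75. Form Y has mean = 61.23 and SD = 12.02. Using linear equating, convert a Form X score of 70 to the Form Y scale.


slope = SD_Y / SD_X = 12.02 / 6.75 ~ 1.7807
intercept = mean_Y - slope * mean_X = 61.23 - (12.02 / 6.75) * 57.73 ~ -41.5722
Y = slope * X + intercept. To avoid rounding drift from the rounded slope/intercept, evaluate the equivalent form Y = mean_Y + SD_Y * (X - mean_X) / SD_X at full precision:
Y = 61.23 + 12.02 * (70 - 57.73) / 6.75
Y = 61.23 + 12.02 * 12.27 / 6.75
Y = 61.23 + 147.4854 / 6.75
Y = 61.23 + 21.8497
Y = 83.0797

83.0797


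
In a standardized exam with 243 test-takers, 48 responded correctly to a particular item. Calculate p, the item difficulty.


Item difficulty p = number correct / total examinees
p = 48 / 243
p = 0.1975

0.1975


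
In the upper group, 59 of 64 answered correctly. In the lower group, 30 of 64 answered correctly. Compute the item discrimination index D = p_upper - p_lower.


p_upper = 59/64 = 0.9219
p_lower = 30/64 = 0.4688
D = 0.9219 - 0.4688 = 0.4531

0.4531


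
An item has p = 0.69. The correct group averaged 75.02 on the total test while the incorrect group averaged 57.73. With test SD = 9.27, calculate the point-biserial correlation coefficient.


q = 1 - p = 0.31
rpb = ((M1 - M0) / SD) * sqrt(p * q)
rpb = ((75.02 - 57.73) / 9.27) * sqrt(0.69 * 0.31)
rpb = 0.8626

0.8626


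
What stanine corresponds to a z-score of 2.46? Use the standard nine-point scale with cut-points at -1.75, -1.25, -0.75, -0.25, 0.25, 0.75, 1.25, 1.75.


Stanine boundaries: [-1.75, -1.25, -0.75, -0.25, 0.25, 0.75, 1.25, 1.75]
z = 2.46
Check each boundary:
  z >= -1.75 -> could be stanine 2
  z >= -1.25 -> could be stanine 3
  z >= -0.75 -> could be stanine 4
  z >= -0.25 -> could be stanine 5
  z >= 0.25 -> could be stanine 6
  z >= 0.75 -> could be stanine 7
  z >= 1.25 -> could be stanine 8
  z >= 1.75 -> could be stanine 9
Highest qualifying boundary gives stanine = 9

9


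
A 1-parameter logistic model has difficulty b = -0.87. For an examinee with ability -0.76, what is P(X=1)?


theta - b = -0.76 - -0.87 = 0.11
exp(-(theta - b)) = exp(-0.11) = 0.8958
P = 1 / (1 + 0.8958)
P = 0.5275

0.5275


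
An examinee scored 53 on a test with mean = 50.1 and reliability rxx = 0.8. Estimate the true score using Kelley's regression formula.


T_est = rxx * X + (1 - rxx) * mean
T_est = 0.8 * 53 + 0.2 * 50.1
T_est = 42.4 + 10.02
T_est = 52.42

52.42


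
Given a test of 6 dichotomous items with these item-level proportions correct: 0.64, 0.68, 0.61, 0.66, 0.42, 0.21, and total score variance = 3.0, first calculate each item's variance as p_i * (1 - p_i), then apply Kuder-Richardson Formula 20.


For each item, compute p_i * q_i:
  Item 1: 0.64 * 0.36 = 0.2304
  Item 2: 0.68 * 0.32 = 0.2176
  Item 3: 0.61 * 0.39 = 0.2379
  Item 4: 0.66 * 0.34 = 0.2244
  Item 5: 0.42 * 0.58 = 0.2436
  Item 6: 0.21 * 0.79 = 0.1659
Sum(p_i * q_i) = 0.2304 + 0.2176 + 0.2379 + 0.2244 + 0.2436 + 0.1659 = 1.3198
KR-20 = (k/(k-1)) * (1 - Sum(p_i*q_i) / Var_total)
= (6/5) * (1 - 1.3198/3.0)
= 1.2 * 0.5601
KR-20 = 0.6721

0.6721


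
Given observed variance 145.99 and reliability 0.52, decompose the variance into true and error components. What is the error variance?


var_true = rxx * var_obs = 0.52 * 145.99 = 75.9148
var_error = var_obs - var_true
var_error = 145.99 - 75.9148
var_error = 70.0752

70.0752


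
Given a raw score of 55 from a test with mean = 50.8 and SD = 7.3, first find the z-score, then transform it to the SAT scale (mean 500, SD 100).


z = (X - mean) / SD = (55 - 50.8) / 7.3
z = 4.2 / 7.3
z = 0.5753
SAT-scale = SAT = 500 + 100z
Carry z at full precision (z = 4.2 / 7.3) into the conversion:
SAT-scale = 500 + 100 * (4.2 / 7.3) = 500 + 420 / 7.3
SAT-scale = 500 + 57.5342
SAT-scale = 557.5342

557.5342


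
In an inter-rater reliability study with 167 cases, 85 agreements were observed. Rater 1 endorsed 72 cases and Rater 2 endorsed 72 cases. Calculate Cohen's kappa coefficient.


P_o = 85/167 = 0.508982
P_e = (72*72 + 95*95) / 27889 = 0.509484
kappa = (P_o - P_e) / (1 - P_e)
kappa = (0.508982 - 0.509484) / (1 - 0.509484)
kappa = -0.001

-0.001


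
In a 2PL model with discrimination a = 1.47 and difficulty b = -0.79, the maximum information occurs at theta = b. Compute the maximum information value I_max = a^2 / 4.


For 2PL, max info at theta = b = -0.79
I_max = a^2 / 4 = 1.47^2 / 4
= 2.1609 / 4
I_max = 0.5402

0.5402


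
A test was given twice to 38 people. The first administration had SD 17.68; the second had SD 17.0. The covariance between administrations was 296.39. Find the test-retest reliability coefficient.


r = cov(X,Y) / (SD_X * SD_Y)
r = 296.39 / (17.68 * 17.0)
r = 296.39 / 300.56
r = 0.9861

0.9861


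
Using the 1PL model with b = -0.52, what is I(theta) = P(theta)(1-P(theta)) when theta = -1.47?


P = 1/(1+exp(-(-1.47--0.52))) = 0.2789
I = P*(1-P) = 0.2789 * 0.7211
I = 0.2011

0.2011


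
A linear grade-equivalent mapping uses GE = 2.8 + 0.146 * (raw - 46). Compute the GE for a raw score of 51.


raw - median = 51 - 46 = 5
slope * diff = 0.146 * 5 = 0.73
GE = 2.8 + 0.73
GE = 3.53

3.53


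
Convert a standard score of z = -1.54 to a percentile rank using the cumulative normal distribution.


CDF(z) = 0.5 * (1 + erf(z/sqrt(2)))
erf(-1.0889) = -0.8764
CDF = 0.0618
Percentile rank = 0.0618 * 100 = 6.18

6.18


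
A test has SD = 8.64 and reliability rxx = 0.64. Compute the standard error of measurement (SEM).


SEM = SD * sqrt(1 - rxx)
SEM = 8.64 * sqrt(1 - 0.64)
SEM = 8.64 * sqrt(0.36) = 8.64 * 0.6
SEM = 5.184

5.184


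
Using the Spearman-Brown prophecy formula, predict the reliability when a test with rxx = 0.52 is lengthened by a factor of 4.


r_new = (n * rxx) / (1 + (n-1) * rxx)
r_new = (4 * 0.52) / (1 + 3 * 0.52)
r_new = 2.08 / 2.56
r_new = 0.8125

0.8125


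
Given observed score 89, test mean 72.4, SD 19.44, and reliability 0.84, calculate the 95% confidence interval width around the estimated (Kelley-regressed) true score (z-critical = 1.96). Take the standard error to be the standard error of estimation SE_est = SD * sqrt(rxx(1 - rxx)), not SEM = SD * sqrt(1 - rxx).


True score estimate = 0.84*89 + 0.16*72.4 = 86.344
SE_est = SD * sqrt(rxx * (1 - rxx)) = 19.44 * sqrt(0.84 * 0.16) = 19.44 * sqrt(0.1344) = 7.126822
CI = T_est +/- z * SE_est, so width = 2 * z * SE_est = 2 * 1.96 * 7.126822
Width = 27.9371

27.9371
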